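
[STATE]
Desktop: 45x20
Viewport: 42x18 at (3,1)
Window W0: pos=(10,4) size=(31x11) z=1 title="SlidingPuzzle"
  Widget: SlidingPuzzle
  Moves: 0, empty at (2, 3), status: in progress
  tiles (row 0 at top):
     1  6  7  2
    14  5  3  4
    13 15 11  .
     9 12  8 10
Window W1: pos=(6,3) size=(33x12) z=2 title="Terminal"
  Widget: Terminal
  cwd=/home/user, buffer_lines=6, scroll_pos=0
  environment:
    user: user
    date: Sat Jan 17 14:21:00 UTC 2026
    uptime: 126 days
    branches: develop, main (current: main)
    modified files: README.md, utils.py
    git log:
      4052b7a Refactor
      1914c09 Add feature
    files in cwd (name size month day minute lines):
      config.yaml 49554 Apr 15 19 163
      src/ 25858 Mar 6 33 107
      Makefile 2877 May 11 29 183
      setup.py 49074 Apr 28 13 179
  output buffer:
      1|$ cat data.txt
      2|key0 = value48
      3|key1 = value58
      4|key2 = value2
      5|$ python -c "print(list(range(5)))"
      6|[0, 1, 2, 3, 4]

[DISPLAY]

                                          
                                          
   ┏━━━━━━━━━━━━━━━━━━━━━━━━━━━━━━━┓      
   ┃ Terminal                      ┃━┓    
   ┠───────────────────────────────┨ ┃    
   ┃$ cat data.txt                 ┃─┨    
   ┃key0 = value48                 ┃ ┃    
   ┃key1 = value58                 ┃ ┃    
   ┃key2 = value2                  ┃ ┃    
   ┃$ python -c "print(list(range(5┃ ┃    
   ┃[0, 1, 2, 3, 4]                ┃ ┃    
   ┃$ █                            ┃ ┃    
   ┃                               ┃ ┃    
   ┗━━━━━━━━━━━━━━━━━━━━━━━━━━━━━━━┛━┛    
                                          
                                          
                                          
                                          


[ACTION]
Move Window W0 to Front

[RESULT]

                                          
                                          
   ┏━━━━━━━━━━━━━━━━━━━━━━━━━━━━━━━┓      
   ┃ Te┏━━━━━━━━━━━━━━━━━━━━━━━━━━━━━┓    
   ┠───┃ SlidingPuzzle               ┃    
   ┃$ c┠─────────────────────────────┨    
   ┃key┃┌────┬────┬────┬────┐        ┃    
   ┃key┃│  1 │  6 │  7 │  2 │        ┃    
   ┃key┃├────┼────┼────┼────┤        ┃    
   ┃$ p┃│ 14 │  5 │  3 │  4 │        ┃    
   ┃[0,┃├────┼────┼────┼────┤        ┃    
   ┃$ █┃│ 13 │ 15 │ 11 │    │        ┃    
   ┃   ┃├────┼────┼────┼────┤        ┃    
   ┗━━━┗━━━━━━━━━━━━━━━━━━━━━━━━━━━━━┛    
                                          
                                          
                                          
                                          


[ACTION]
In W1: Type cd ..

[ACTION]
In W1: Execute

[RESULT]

                                          
                                          
   ┏━━━━━━━━━━━━━━━━━━━━━━━━━━━━━━━┓      
   ┃ Te┏━━━━━━━━━━━━━━━━━━━━━━━━━━━━━┓    
   ┠───┃ SlidingPuzzle               ┃    
   ┃key┠─────────────────────────────┨    
   ┃key┃┌────┬────┬────┬────┐        ┃    
   ┃key┃│  1 │  6 │  7 │  2 │        ┃    
   ┃$ p┃├────┼────┼────┼────┤        ┃    
   ┃[0,┃│ 14 │  5 │  3 │  4 │        ┃    
   ┃$ c┃├────┼────┼────┼────┤        ┃    
   ┃   ┃│ 13 │ 15 │ 11 │    │        ┃    
   ┃$ █┃├────┼────┼────┼────┤        ┃    
   ┗━━━┗━━━━━━━━━━━━━━━━━━━━━━━━━━━━━┛    
                                          
                                          
                                          
                                          


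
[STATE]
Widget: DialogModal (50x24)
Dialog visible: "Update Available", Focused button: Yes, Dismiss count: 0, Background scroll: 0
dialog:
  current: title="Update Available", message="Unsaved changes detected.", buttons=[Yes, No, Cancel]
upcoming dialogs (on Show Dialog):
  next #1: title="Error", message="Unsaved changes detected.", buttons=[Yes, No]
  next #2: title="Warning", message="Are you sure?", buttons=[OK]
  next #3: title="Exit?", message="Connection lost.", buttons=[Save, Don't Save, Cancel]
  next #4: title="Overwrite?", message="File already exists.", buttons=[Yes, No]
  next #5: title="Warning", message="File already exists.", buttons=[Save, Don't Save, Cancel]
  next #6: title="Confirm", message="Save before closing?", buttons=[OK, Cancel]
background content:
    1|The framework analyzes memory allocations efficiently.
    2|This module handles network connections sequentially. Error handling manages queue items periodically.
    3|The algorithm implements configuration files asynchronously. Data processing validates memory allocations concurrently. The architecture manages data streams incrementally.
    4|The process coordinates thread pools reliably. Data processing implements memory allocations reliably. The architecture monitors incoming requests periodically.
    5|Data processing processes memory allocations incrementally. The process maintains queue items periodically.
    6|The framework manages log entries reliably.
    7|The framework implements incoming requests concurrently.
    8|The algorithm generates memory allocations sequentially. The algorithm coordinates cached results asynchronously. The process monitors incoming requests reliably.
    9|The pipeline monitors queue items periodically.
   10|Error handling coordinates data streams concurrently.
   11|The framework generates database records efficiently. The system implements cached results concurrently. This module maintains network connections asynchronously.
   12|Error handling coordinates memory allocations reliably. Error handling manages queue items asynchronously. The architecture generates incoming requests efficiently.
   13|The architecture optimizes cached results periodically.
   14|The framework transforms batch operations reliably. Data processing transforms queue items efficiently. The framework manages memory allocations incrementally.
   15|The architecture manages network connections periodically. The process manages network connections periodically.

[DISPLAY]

The framework analyzes memory allocations efficien
This module handles network connections sequential
The algorithm implements configuration files async
The process coordinates thread pools reliably. Dat
Data processing processes memory allocations incre
The framework manages log entries reliably.       
The framework implements incoming requests concurr
The algorithm generates memory allocations sequent
The pipeline monitors queue items periodically.   
Error hand┌───────────────────────────┐ concurrent
The framew│      Update Available     │s efficient
Error hand│ Unsaved changes detected. │ations reli
The archit│    [Yes]  No   Cancel     │ts periodic
The framew└───────────────────────────┘ns reliably
The architecture manages network connections perio
                                                  
                                                  
                                                  
                                                  
                                                  
                                                  
                                                  
                                                  
                                                  


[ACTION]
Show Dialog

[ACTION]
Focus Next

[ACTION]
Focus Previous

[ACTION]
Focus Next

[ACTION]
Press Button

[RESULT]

The framework analyzes memory allocations efficien
This module handles network connections sequential
The algorithm implements configuration files async
The process coordinates thread pools reliably. Dat
Data processing processes memory allocations incre
The framework manages log entries reliably.       
The framework implements incoming requests concurr
The algorithm generates memory allocations sequent
The pipeline monitors queue items periodically.   
Error handling coordinates data streams concurrent
The framework generates database records efficient
Error handling coordinates memory allocations reli
The architecture optimizes cached results periodic
The framework transforms batch operations reliably
The architecture manages network connections perio
                                                  
                                                  
                                                  
                                                  
                                                  
                                                  
                                                  
                                                  
                                                  


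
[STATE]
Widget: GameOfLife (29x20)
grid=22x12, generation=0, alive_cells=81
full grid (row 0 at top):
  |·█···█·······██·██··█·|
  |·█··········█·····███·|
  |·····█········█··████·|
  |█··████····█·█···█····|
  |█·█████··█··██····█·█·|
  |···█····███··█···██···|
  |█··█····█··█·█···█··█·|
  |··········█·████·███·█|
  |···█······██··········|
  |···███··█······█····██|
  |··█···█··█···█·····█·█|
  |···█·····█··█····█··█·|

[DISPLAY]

Gen: 0                       
·█···█·······██·██··█·       
·█··········█·····███·       
·····█········█··████·       
█··████····█·█···█····       
█·█████··█··██····█·█·       
···█····███··█···██···       
█··█····█··█·█···█··█·       
··········█·████·███·█       
···█······██··········       
···███··█······█····██       
··█···█··█···█·····█·█       
···█·····█··█····█··█·       
                             
                             
                             
                             
                             
                             
                             


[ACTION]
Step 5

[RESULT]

Gen: 5                       
··············███·····       
·············█········       
·············█···█··█·       
············██···█··█·       
········█·█··█·····██·       
········█·█········██·       
··········█·····█·██·█       
··█····█·██····█·█████       
·█·█···█·█·█·██··█··██       
·█·█·········█·███····       
·········██·██······██       
·········█············       
                             
                             
                             
                             
                             
                             
                             


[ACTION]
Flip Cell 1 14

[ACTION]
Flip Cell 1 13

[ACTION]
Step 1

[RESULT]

Gen: 6                       
··············██······       
·············██·█·····       
············███·······       
············███···█·██       
···········███····█··█       
··········██·········█       
········█·██····█····█       
··█······█·█··██······       
·█·█·····█··██·······█       
········██·█···███····       
·········██·███·█·····       
·········██···········       
                             
                             
                             
                             
                             
                             
                             


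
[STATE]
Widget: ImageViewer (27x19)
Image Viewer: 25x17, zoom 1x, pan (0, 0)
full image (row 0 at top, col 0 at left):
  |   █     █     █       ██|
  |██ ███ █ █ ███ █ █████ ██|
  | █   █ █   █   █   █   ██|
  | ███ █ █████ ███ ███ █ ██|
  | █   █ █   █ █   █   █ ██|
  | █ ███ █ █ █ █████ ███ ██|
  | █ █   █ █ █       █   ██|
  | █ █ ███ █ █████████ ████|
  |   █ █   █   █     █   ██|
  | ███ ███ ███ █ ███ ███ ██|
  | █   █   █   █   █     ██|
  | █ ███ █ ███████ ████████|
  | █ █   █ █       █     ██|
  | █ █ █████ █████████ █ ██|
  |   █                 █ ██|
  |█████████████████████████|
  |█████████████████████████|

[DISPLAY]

   █     █     █       ██  
██ ███ █ █ ███ █ █████ ██  
 █   █ █   █   █   █   ██  
 ███ █ █████ ███ ███ █ ██  
 █   █ █   █ █   █   █ ██  
 █ ███ █ █ █ █████ ███ ██  
 █ █   █ █ █       █   ██  
 █ █ ███ █ █████████ ████  
   █ █   █   █     █   ██  
 ███ ███ ███ █ ███ ███ ██  
 █   █   █   █   █     ██  
 █ ███ █ ███████ ████████  
 █ █   █ █       █     ██  
 █ █ █████ █████████ █ ██  
   █                 █ ██  
█████████████████████████  
█████████████████████████  
                           
                           


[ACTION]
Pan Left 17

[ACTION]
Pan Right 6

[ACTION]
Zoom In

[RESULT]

██          ██          ██ 
██          ██          ██ 
██████  ██  ██  ██████  ██ 
██████  ██  ██  ██████  ██ 
    ██  ██      ██      ██ 
    ██  ██      ██      ██ 
██  ██  ██████████  ██████ 
██  ██  ██████████  ██████ 
    ██  ██      ██  ██     
    ██  ██      ██  ██     
██████  ██  ██  ██  ███████
██████  ██  ██  ██  ███████
██      ██  ██  ██         
██      ██  ██  ██         
██  ██████  ██  ███████████
██  ██████  ██  ███████████
██  ██      ██      ██     
██  ██      ██      ██     
██  ██████  ██████  ██  ███


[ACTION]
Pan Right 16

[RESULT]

        ██              ███
        ██              ███
██████  ██  ██████████  ███
██████  ██  ██████████  ███
██      ██      ██      ███
██      ██      ██      ███
██  ██████  ██████  ██  ███
██  ██████  ██████  ██  ███
██  ██      ██      ██  ███
██  ██      ██      ██  ███
██  ██████████  ██████  ███
██  ██████████  ██████  ███
██              ██      ███
██              ██      ███
██████████████████  ███████
██████████████████  ███████
    ██          ██      ███
    ██          ██      ███
██  ██  ██████  ██████  ███


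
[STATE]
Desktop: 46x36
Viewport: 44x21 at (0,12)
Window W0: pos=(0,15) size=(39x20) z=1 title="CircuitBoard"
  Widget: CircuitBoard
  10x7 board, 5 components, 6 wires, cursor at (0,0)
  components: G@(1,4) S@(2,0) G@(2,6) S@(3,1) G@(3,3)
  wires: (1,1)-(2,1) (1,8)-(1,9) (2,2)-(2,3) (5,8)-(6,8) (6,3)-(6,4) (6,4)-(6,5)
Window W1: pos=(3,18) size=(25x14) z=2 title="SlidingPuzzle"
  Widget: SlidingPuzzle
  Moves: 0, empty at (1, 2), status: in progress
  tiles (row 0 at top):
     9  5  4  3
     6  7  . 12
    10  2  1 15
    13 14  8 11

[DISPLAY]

                                            
                                            
                                            
┏━━━━━━━━━━━━━━━━━━━━━━━━━━━━━━━━━━━━━┓     
┃ CircuitBoard                        ┃     
┠─────────────────────────────────────┨     
┃  ┏━━━━━━━━━━━━━━━━━━━━━━━┓          ┃     
┃0 ┃ SlidingPuzzle         ┃          ┃     
┃  ┠───────────────────────┨          ┃     
┃1 ┃┌────┬────┬────┬────┐  ┃         ·┃     
┃  ┃│  9 │  5 │  4 │  3 │  ┃          ┃     
┃2 ┃├────┼────┼────┼────┤  ┃ G        ┃     
┃  ┃│  6 │  7 │    │ 12 │  ┃          ┃     
┃3 ┃├────┼────┼────┼────┤  ┃          ┃     
┃  ┃│ 10 │  2 │  1 │ 15 │  ┃          ┃     
┃4 ┃├────┼────┼────┼────┤  ┃          ┃     
┃  ┃│ 13 │ 14 │  8 │ 11 │  ┃          ┃     
┃5 ┃└────┴────┴────┴────┘  ┃         ·┃     
┃  ┃Moves: 0               ┃         │┃     
┃6 ┗━━━━━━━━━━━━━━━━━━━━━━━┛         ·┃     
┃Cursor: (0,0)                        ┃     


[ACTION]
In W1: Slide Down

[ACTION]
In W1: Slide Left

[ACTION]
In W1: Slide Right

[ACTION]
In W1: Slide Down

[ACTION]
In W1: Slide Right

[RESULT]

                                            
                                            
                                            
┏━━━━━━━━━━━━━━━━━━━━━━━━━━━━━━━━━━━━━┓     
┃ CircuitBoard                        ┃     
┠─────────────────────────────────────┨     
┃  ┏━━━━━━━━━━━━━━━━━━━━━━━┓          ┃     
┃0 ┃ SlidingPuzzle         ┃          ┃     
┃  ┠───────────────────────┨          ┃     
┃1 ┃┌────┬────┬────┬────┐  ┃         ·┃     
┃  ┃│  9 │    │  5 │  3 │  ┃          ┃     
┃2 ┃├────┼────┼────┼────┤  ┃ G        ┃     
┃  ┃│  6 │  7 │  4 │ 12 │  ┃          ┃     
┃3 ┃├────┼────┼────┼────┤  ┃          ┃     
┃  ┃│ 10 │  2 │  1 │ 15 │  ┃          ┃     
┃4 ┃├────┼────┼────┼────┤  ┃          ┃     
┃  ┃│ 13 │ 14 │  8 │ 11 │  ┃          ┃     
┃5 ┃└────┴────┴────┴────┘  ┃         ·┃     
┃  ┃Moves: 4               ┃         │┃     
┃6 ┗━━━━━━━━━━━━━━━━━━━━━━━┛         ·┃     
┃Cursor: (0,0)                        ┃     


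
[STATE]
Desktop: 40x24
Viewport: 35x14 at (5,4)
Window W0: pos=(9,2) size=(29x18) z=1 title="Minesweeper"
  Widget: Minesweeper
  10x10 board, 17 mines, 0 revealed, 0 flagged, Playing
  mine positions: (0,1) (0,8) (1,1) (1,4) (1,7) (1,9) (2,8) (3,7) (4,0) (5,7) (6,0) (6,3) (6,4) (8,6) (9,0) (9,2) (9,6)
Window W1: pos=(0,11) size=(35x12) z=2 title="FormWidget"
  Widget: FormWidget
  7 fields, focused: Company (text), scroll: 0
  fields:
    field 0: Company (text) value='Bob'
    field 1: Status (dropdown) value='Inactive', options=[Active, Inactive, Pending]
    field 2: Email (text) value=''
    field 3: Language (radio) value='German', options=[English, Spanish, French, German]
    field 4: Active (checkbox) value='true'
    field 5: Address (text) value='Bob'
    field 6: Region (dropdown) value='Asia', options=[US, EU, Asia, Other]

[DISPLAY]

    ┠───────────────────────────┨  
    ┃■■■■■■■■■■                 ┃  
    ┃■■■■■■■■■■                 ┃  
    ┃■■■■■■■■■■                 ┃  
    ┃■■■■■■■■■■                 ┃  
    ┃■■■■■■■■■■                 ┃  
    ┃■■■■■■■■■■                 ┃  
━━━━━━━━━━━━━━━━━━━━━━━━━━━━━┓  ┃  
mWidget                      ┃  ┃  
─────────────────────────────┨  ┃  
mpany:    [Bob              ]┃  ┃  
atus:     [Inactive        ▼]┃  ┃  
ail:      [                 ]┃  ┃  
nguage:   ( ) English  ( ) Sp┃  ┃  


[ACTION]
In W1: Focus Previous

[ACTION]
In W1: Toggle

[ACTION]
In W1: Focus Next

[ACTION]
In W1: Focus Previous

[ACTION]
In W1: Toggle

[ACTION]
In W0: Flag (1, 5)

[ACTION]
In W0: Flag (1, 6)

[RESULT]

    ┠───────────────────────────┨  
    ┃■■■■■■■■■■                 ┃  
    ┃■■■■■⚑⚑■■■                 ┃  
    ┃■■■■■■■■■■                 ┃  
    ┃■■■■■■■■■■                 ┃  
    ┃■■■■■■■■■■                 ┃  
    ┃■■■■■■■■■■                 ┃  
━━━━━━━━━━━━━━━━━━━━━━━━━━━━━┓  ┃  
mWidget                      ┃  ┃  
─────────────────────────────┨  ┃  
mpany:    [Bob              ]┃  ┃  
atus:     [Inactive        ▼]┃  ┃  
ail:      [                 ]┃  ┃  
nguage:   ( ) English  ( ) Sp┃  ┃  


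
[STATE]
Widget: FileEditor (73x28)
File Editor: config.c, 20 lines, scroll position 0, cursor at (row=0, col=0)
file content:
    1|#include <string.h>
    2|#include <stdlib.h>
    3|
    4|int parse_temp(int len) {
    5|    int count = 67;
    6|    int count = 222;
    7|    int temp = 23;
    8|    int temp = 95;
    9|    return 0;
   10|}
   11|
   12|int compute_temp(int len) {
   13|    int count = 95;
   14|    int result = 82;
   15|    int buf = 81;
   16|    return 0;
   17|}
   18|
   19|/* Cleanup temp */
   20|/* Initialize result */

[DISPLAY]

█include <string.h>                                                     ▲
#include <stdlib.h>                                                     █
                                                                        ░
int parse_temp(int len) {                                               ░
    int count = 67;                                                     ░
    int count = 222;                                                    ░
    int temp = 23;                                                      ░
    int temp = 95;                                                      ░
    return 0;                                                           ░
}                                                                       ░
                                                                        ░
int compute_temp(int len) {                                             ░
    int count = 95;                                                     ░
    int result = 82;                                                    ░
    int buf = 81;                                                       ░
    return 0;                                                           ░
}                                                                       ░
                                                                        ░
/* Cleanup temp */                                                      ░
/* Initialize result */                                                 ░
                                                                        ░
                                                                        ░
                                                                        ░
                                                                        ░
                                                                        ░
                                                                        ░
                                                                        ░
                                                                        ▼


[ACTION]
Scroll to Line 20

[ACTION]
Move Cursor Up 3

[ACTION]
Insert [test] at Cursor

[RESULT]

test█include <string.h>                                                 ▲
#include <stdlib.h>                                                     █
                                                                        ░
int parse_temp(int len) {                                               ░
    int count = 67;                                                     ░
    int count = 222;                                                    ░
    int temp = 23;                                                      ░
    int temp = 95;                                                      ░
    return 0;                                                           ░
}                                                                       ░
                                                                        ░
int compute_temp(int len) {                                             ░
    int count = 95;                                                     ░
    int result = 82;                                                    ░
    int buf = 81;                                                       ░
    return 0;                                                           ░
}                                                                       ░
                                                                        ░
/* Cleanup temp */                                                      ░
/* Initialize result */                                                 ░
                                                                        ░
                                                                        ░
                                                                        ░
                                                                        ░
                                                                        ░
                                                                        ░
                                                                        ░
                                                                        ▼


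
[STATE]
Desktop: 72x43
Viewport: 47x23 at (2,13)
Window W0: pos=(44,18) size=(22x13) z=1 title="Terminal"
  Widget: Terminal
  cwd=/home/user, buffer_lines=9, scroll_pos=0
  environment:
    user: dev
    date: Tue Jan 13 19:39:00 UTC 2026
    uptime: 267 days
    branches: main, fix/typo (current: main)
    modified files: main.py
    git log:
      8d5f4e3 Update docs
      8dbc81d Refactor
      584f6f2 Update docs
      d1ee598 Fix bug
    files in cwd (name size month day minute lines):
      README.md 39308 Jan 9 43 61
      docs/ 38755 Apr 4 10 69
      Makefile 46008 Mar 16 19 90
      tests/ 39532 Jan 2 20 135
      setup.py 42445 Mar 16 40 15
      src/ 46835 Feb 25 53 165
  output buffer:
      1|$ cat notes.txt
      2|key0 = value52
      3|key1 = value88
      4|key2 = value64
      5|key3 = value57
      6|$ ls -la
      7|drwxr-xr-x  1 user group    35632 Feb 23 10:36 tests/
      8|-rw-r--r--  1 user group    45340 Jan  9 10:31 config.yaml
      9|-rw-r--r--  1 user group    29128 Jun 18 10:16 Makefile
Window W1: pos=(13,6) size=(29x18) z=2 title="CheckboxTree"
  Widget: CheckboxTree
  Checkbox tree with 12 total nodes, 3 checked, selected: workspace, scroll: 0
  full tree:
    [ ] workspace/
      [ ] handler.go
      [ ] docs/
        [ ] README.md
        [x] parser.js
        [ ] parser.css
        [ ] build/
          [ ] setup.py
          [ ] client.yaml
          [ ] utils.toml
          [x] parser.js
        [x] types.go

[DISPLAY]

           ┃     [x] parser.js         ┃       
           ┃     [ ] parser.css        ┃       
           ┃     [-] build/            ┃       
           ┃       [ ] setup.py        ┃       
           ┃       [ ] client.yaml     ┃       
           ┃       [ ] utils.toml      ┃  ┏━━━━
           ┃       [x] parser.js       ┃  ┃ Ter
           ┃     [x] types.go          ┃  ┠────
           ┃                           ┃  ┃$ ca
           ┃                           ┃  ┃key0
           ┗━━━━━━━━━━━━━━━━━━━━━━━━━━━┛  ┃key1
                                          ┃key2
                                          ┃key3
                                          ┃$ ls
                                          ┃drwx
                                          ┃-rw-
                                          ┃-rw-
                                          ┗━━━━
                                               
                                               
                                               
                                               
                                               


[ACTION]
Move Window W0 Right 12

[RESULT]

           ┃     [x] parser.js         ┃       
           ┃     [ ] parser.css        ┃       
           ┃     [-] build/            ┃       
           ┃       [ ] setup.py        ┃       
           ┃       [ ] client.yaml     ┃       
           ┃       [ ] utils.toml      ┃       
           ┃       [x] parser.js       ┃       
           ┃     [x] types.go          ┃       
           ┃                           ┃       
           ┃                           ┃       
           ┗━━━━━━━━━━━━━━━━━━━━━━━━━━━┛       
                                               
                                               
                                               
                                               
                                               
                                               
                                               
                                               
                                               
                                               
                                               
                                               


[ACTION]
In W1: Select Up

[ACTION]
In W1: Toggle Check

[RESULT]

           ┃     [x] parser.js         ┃       
           ┃     [x] parser.css        ┃       
           ┃     [x] build/            ┃       
           ┃       [x] setup.py        ┃       
           ┃       [x] client.yaml     ┃       
           ┃       [x] utils.toml      ┃       
           ┃       [x] parser.js       ┃       
           ┃     [x] types.go          ┃       
           ┃                           ┃       
           ┃                           ┃       
           ┗━━━━━━━━━━━━━━━━━━━━━━━━━━━┛       
                                               
                                               
                                               
                                               
                                               
                                               
                                               
                                               
                                               
                                               
                                               
                                               


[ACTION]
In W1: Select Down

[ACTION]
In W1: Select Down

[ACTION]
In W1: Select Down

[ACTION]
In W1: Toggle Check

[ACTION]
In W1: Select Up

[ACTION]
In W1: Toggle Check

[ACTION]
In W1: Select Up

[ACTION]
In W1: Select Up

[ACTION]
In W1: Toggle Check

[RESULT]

           ┃     [ ] parser.js         ┃       
           ┃     [ ] parser.css        ┃       
           ┃     [ ] build/            ┃       
           ┃       [ ] setup.py        ┃       
           ┃       [ ] client.yaml     ┃       
           ┃       [ ] utils.toml      ┃       
           ┃       [ ] parser.js       ┃       
           ┃     [ ] types.go          ┃       
           ┃                           ┃       
           ┃                           ┃       
           ┗━━━━━━━━━━━━━━━━━━━━━━━━━━━┛       
                                               
                                               
                                               
                                               
                                               
                                               
                                               
                                               
                                               
                                               
                                               
                                               


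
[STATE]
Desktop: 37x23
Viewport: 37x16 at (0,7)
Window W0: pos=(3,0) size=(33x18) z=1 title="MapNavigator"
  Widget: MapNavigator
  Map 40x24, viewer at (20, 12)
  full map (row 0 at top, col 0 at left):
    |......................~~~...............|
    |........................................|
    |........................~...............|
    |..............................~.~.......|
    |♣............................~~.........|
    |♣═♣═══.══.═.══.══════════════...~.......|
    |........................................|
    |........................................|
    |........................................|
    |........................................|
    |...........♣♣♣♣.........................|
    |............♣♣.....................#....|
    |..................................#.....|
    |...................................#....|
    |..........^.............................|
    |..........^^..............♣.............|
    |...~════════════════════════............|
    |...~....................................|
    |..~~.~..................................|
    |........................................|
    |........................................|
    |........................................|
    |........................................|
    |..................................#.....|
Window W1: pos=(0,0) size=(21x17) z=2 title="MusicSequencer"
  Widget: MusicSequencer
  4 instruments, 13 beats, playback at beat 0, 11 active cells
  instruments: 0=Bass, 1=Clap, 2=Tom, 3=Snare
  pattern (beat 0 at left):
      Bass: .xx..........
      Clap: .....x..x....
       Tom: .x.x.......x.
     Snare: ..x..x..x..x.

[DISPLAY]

┃ Snare··█··█··█··█·┃..............┃ 
┃                   ┃..............┃ 
┃                   ┃.............#┃ 
┃                   ┃............#.┃ 
┃                   ┃.............#┃ 
┃                   ┃..............┃ 
┃                   ┃....♣.........┃ 
┃                   ┃══════........┃ 
┃                   ┃..............┃ 
┗━━━━━━━━━━━━━━━━━━━┛..............┃ 
   ┗━━━━━━━━━━━━━━━━━━━━━━━━━━━━━━━┛ 
                                     
                                     
                                     
                                     
                                     


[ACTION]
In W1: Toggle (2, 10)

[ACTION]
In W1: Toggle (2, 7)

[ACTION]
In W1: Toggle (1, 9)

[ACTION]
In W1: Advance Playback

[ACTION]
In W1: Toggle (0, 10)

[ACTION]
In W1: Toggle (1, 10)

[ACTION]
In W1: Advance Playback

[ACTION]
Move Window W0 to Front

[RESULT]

┃ S┃...............................┃ 
┃  ┃......♣♣♣♣.....................┃ 
┃  ┃.......♣♣.....................#┃ 
┃  ┃...............@.............#.┃ 
┃  ┃..............................#┃ 
┃  ┃.....^.........................┃ 
┃  ┃.....^^..............♣.........┃ 
┃  ┃═══════════════════════........┃ 
┃  ┃...............................┃ 
┗━━┃~..............................┃ 
   ┗━━━━━━━━━━━━━━━━━━━━━━━━━━━━━━━┛ 
                                     
                                     
                                     
                                     
                                     


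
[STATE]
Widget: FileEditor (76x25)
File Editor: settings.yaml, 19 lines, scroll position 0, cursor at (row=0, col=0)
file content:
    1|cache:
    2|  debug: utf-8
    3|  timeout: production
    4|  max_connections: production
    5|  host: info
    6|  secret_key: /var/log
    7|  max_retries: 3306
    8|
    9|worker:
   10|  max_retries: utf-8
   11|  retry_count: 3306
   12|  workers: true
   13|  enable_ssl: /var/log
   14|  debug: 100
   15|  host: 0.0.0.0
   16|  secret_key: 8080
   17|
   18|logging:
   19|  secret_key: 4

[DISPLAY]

█ache:                                                                     ▲
  debug: utf-8                                                             █
  timeout: production                                                      ░
  max_connections: production                                              ░
  host: info                                                               ░
  secret_key: /var/log                                                     ░
  max_retries: 3306                                                        ░
                                                                           ░
worker:                                                                    ░
  max_retries: utf-8                                                       ░
  retry_count: 3306                                                        ░
  workers: true                                                            ░
  enable_ssl: /var/log                                                     ░
  debug: 100                                                               ░
  host: 0.0.0.0                                                            ░
  secret_key: 8080                                                         ░
                                                                           ░
logging:                                                                   ░
  secret_key: 4                                                            ░
                                                                           ░
                                                                           ░
                                                                           ░
                                                                           ░
                                                                           ░
                                                                           ▼


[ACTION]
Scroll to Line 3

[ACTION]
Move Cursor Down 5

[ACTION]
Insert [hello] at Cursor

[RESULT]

cache:                                                                     ▲
  debug: utf-8                                                             █
  timeout: production                                                      ░
  max_connections: production                                              ░
  host: info                                                               ░
hello█ secret_key: /var/log                                                ░
  max_retries: 3306                                                        ░
                                                                           ░
worker:                                                                    ░
  max_retries: utf-8                                                       ░
  retry_count: 3306                                                        ░
  workers: true                                                            ░
  enable_ssl: /var/log                                                     ░
  debug: 100                                                               ░
  host: 0.0.0.0                                                            ░
  secret_key: 8080                                                         ░
                                                                           ░
logging:                                                                   ░
  secret_key: 4                                                            ░
                                                                           ░
                                                                           ░
                                                                           ░
                                                                           ░
                                                                           ░
                                                                           ▼
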